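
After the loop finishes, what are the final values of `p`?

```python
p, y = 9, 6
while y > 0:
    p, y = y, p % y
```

Let's trace through this code step by step.

Initialize: p = 9
Initialize: y = 6
Entering loop: while y > 0:
After iteration 1: p = 6, y = 3
After iteration 2: p = 3, y = 0
Loop ends.

Final answer: 3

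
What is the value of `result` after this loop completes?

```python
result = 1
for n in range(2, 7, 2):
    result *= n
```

Let's trace through this code step by step.

Initialize: result = 1
Entering loop: for n in range(2, 7, 2):
After iteration 1: n = 2, result = 2
After iteration 2: n = 4, result = 8
After iteration 3: n = 6, result = 48
Loop ends.

Final answer: 48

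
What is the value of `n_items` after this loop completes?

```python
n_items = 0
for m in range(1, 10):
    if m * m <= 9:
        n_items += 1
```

Let's trace through this code step by step.

Initialize: n_items = 0
Entering loop: for m in range(1, 10):
After iteration 1: m = 1, n_items = 1
After iteration 2: m = 2, n_items = 2
After iteration 3: m = 3, n_items = 3
After iteration 4: m = 4, n_items = 3
After iteration 5: m = 5, n_items = 3
After iteration 6: m = 6, n_items = 3
After iteration 7: m = 7, n_items = 3
After iteration 8: m = 8, n_items = 3
After iteration 9: m = 9, n_items = 3
Loop ends.

Final answer: 3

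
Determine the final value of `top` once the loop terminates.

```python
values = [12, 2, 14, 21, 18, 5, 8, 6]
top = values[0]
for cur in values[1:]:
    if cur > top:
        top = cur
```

Let's trace through this code step by step.

Initialize: values = [12, 2, 14, 21, 18, 5, 8, 6]
Initialize: top = 12
Entering loop: for cur in values[1:]:
After iteration 1: cur = 2, top = 12
After iteration 2: cur = 14, top = 14
After iteration 3: cur = 21, top = 21
After iteration 4: cur = 18, top = 21
After iteration 5: cur = 5, top = 21
After iteration 6: cur = 8, top = 21
After iteration 7: cur = 6, top = 21
Loop ends.

Final answer: 21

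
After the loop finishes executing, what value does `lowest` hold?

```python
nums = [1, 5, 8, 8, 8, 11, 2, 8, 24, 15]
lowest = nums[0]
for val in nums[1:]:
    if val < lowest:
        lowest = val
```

Let's trace through this code step by step.

Initialize: nums = [1, 5, 8, 8, 8, 11, 2, 8, 24, 15]
Initialize: lowest = 1
Entering loop: for val in nums[1:]:
After iteration 1: val = 5, lowest = 1
After iteration 2: val = 8, lowest = 1
After iteration 3: val = 8, lowest = 1
After iteration 4: val = 8, lowest = 1
After iteration 5: val = 11, lowest = 1
After iteration 6: val = 2, lowest = 1
After iteration 7: val = 8, lowest = 1
After iteration 8: val = 24, lowest = 1
After iteration 9: val = 15, lowest = 1
Loop ends.

Final answer: 1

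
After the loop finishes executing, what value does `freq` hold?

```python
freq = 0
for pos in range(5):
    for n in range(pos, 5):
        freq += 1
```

Let's trace through this code step by step.

Initialize: freq = 0
Entering loop: for pos in range(5):
After iteration 1: pos = 0, freq = 5
After iteration 2: pos = 1, freq = 9
After iteration 3: pos = 2, freq = 12
After iteration 4: pos = 3, freq = 14
After iteration 5: pos = 4, freq = 15
Loop ends.

Final answer: 15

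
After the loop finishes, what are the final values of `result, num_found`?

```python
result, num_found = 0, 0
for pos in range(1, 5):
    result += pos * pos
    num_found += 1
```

Let's trace through this code step by step.

Initialize: result = 0
Initialize: num_found = 0
Entering loop: for pos in range(1, 5):
After iteration 1: pos = 1, result = 1, num_found = 1
After iteration 2: pos = 2, result = 5, num_found = 2
After iteration 3: pos = 3, result = 14, num_found = 3
After iteration 4: pos = 4, result = 30, num_found = 4
Loop ends.

Final answer: 30, 4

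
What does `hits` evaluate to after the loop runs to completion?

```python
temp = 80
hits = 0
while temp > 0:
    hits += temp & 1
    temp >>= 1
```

Let's trace through this code step by step.

Initialize: temp = 80
Initialize: hits = 0
Entering loop: while temp > 0:
After iteration 1: temp = 40, hits = 0
After iteration 2: temp = 20, hits = 0
After iteration 3: temp = 10, hits = 0
After iteration 4: temp = 5, hits = 0
After iteration 5: temp = 2, hits = 1
After iteration 6: temp = 1, hits = 1
After iteration 7: temp = 0, hits = 2
Loop ends.

Final answer: 2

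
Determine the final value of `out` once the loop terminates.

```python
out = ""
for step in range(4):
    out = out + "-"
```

Let's trace through this code step by step.

Initialize: out = ''
Entering loop: for step in range(4):
After iteration 1: step = 0, out = '-'
After iteration 2: step = 1, out = '--'
After iteration 3: step = 2, out = '---'
After iteration 4: step = 3, out = '----'
Loop ends.

Final answer: '----'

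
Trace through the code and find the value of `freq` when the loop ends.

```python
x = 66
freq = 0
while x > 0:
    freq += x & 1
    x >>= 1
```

Let's trace through this code step by step.

Initialize: x = 66
Initialize: freq = 0
Entering loop: while x > 0:
After iteration 1: x = 33, freq = 0
After iteration 2: x = 16, freq = 1
After iteration 3: x = 8, freq = 1
After iteration 4: x = 4, freq = 1
After iteration 5: x = 2, freq = 1
After iteration 6: x = 1, freq = 1
After iteration 7: x = 0, freq = 2
Loop ends.

Final answer: 2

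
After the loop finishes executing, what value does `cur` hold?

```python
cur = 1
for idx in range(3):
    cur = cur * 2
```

Let's trace through this code step by step.

Initialize: cur = 1
Entering loop: for idx in range(3):
After iteration 1: idx = 0, cur = 2
After iteration 2: idx = 1, cur = 4
After iteration 3: idx = 2, cur = 8
Loop ends.

Final answer: 8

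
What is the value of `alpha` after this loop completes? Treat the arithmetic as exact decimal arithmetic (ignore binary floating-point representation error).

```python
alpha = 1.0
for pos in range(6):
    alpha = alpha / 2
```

Let's trace through this code step by step.

Initialize: alpha = 1.0
Entering loop: for pos in range(6):
After iteration 1: pos = 0, alpha = 0.5
After iteration 2: pos = 1, alpha = 0.25
After iteration 3: pos = 2, alpha = 0.125
After iteration 4: pos = 3, alpha = 0.0625
After iteration 5: pos = 4, alpha = 0.03125
After iteration 6: pos = 5, alpha = 0.015625
Loop ends.

Final answer: 0.015625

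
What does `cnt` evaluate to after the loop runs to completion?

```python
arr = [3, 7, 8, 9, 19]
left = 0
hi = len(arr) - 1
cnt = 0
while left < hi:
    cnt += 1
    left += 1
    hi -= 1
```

Let's trace through this code step by step.

Initialize: arr = [3, 7, 8, 9, 19]
Initialize: left = 0
Initialize: hi = 4
Initialize: cnt = 0
Entering loop: while left < hi:
After iteration 1: left = 1, hi = 3, cnt = 1
After iteration 2: left = 2, hi = 2, cnt = 2
Loop ends.

Final answer: 2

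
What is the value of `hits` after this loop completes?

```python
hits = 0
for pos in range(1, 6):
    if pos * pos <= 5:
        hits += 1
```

Let's trace through this code step by step.

Initialize: hits = 0
Entering loop: for pos in range(1, 6):
After iteration 1: pos = 1, hits = 1
After iteration 2: pos = 2, hits = 2
After iteration 3: pos = 3, hits = 2
After iteration 4: pos = 4, hits = 2
After iteration 5: pos = 5, hits = 2
Loop ends.

Final answer: 2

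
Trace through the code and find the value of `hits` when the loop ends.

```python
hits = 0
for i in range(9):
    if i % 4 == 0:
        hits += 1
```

Let's trace through this code step by step.

Initialize: hits = 0
Entering loop: for i in range(9):
After iteration 1: i = 0, hits = 1
After iteration 2: i = 1, hits = 1
After iteration 3: i = 2, hits = 1
After iteration 4: i = 3, hits = 1
After iteration 5: i = 4, hits = 2
After iteration 6: i = 5, hits = 2
After iteration 7: i = 6, hits = 2
After iteration 8: i = 7, hits = 2
After iteration 9: i = 8, hits = 3
Loop ends.

Final answer: 3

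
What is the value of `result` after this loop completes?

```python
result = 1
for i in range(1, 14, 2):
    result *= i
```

Let's trace through this code step by step.

Initialize: result = 1
Entering loop: for i in range(1, 14, 2):
After iteration 1: i = 1, result = 1
After iteration 2: i = 3, result = 3
After iteration 3: i = 5, result = 15
After iteration 4: i = 7, result = 105
After iteration 5: i = 9, result = 945
After iteration 6: i = 11, result = 10395
After iteration 7: i = 13, result = 135135
Loop ends.

Final answer: 135135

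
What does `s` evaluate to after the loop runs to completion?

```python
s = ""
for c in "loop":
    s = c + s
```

Let's trace through this code step by step.

Initialize: s = ''
Entering loop: for c in "loop":
After iteration 1: c = 'l', s = 'l'
After iteration 2: c = 'o', s = 'ol'
After iteration 3: c = 'o', s = 'ool'
After iteration 4: c = 'p', s = 'pool'
Loop ends.

Final answer: 'pool'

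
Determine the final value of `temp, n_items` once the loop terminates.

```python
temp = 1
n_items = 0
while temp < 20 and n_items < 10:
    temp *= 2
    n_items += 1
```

Let's trace through this code step by step.

Initialize: temp = 1
Initialize: n_items = 0
Entering loop: while temp < 20 and n_items < 10:
After iteration 1: temp = 2, n_items = 1
After iteration 2: temp = 4, n_items = 2
After iteration 3: temp = 8, n_items = 3
After iteration 4: temp = 16, n_items = 4
After iteration 5: temp = 32, n_items = 5
Loop ends.

Final answer: 32, 5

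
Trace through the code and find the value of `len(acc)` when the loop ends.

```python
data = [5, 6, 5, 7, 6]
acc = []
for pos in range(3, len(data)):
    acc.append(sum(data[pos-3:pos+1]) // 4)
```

Let's trace through this code step by step.

Initialize: data = [5, 6, 5, 7, 6]
Initialize: acc = []
Entering loop: for pos in range(3, len(data)):
After iteration 1: pos = 3, acc = [5]
After iteration 2: pos = 4, acc = [5, 6]
Loop ends.
len(acc) = 2

Final answer: 2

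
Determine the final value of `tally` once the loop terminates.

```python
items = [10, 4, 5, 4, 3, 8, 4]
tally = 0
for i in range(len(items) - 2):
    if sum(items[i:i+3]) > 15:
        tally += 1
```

Let's trace through this code step by step.

Initialize: items = [10, 4, 5, 4, 3, 8, 4]
Initialize: tally = 0
Entering loop: for i in range(len(items) - 2):
After iteration 1: i = 0, tally = 1
After iteration 2: i = 1, tally = 1
After iteration 3: i = 2, tally = 1
After iteration 4: i = 3, tally = 1
After iteration 5: i = 4, tally = 1
Loop ends.

Final answer: 1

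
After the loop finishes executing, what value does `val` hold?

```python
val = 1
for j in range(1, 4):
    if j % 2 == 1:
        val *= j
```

Let's trace through this code step by step.

Initialize: val = 1
Entering loop: for j in range(1, 4):
After iteration 1: j = 1, val = 1
After iteration 2: j = 2, val = 1
After iteration 3: j = 3, val = 3
Loop ends.

Final answer: 3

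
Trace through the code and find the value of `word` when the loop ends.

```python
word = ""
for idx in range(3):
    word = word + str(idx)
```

Let's trace through this code step by step.

Initialize: word = ''
Entering loop: for idx in range(3):
After iteration 1: idx = 0, word = '0'
After iteration 2: idx = 1, word = '01'
After iteration 3: idx = 2, word = '012'
Loop ends.

Final answer: '012'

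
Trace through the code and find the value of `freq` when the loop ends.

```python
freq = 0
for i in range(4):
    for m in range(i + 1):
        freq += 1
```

Let's trace through this code step by step.

Initialize: freq = 0
Entering loop: for i in range(4):
After iteration 1: i = 0, freq = 1, m = 0
After iteration 2: i = 1, freq = 3, m = 1
After iteration 3: i = 2, freq = 6, m = 2
After iteration 4: i = 3, freq = 10, m = 3
Loop ends.

Final answer: 10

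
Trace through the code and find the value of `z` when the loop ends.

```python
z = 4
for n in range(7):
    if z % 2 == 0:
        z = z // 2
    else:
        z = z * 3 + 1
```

Let's trace through this code step by step.

Initialize: z = 4
Entering loop: for n in range(7):
After iteration 1: n = 0, z = 2
After iteration 2: n = 1, z = 1
After iteration 3: n = 2, z = 4
After iteration 4: n = 3, z = 2
After iteration 5: n = 4, z = 1
After iteration 6: n = 5, z = 4
After iteration 7: n = 6, z = 2
Loop ends.

Final answer: 2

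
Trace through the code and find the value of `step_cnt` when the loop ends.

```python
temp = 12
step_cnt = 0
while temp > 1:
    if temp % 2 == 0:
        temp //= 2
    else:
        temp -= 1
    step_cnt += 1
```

Let's trace through this code step by step.

Initialize: temp = 12
Initialize: step_cnt = 0
Entering loop: while temp > 1:
After iteration 1: temp = 6, step_cnt = 1
After iteration 2: temp = 3, step_cnt = 2
After iteration 3: temp = 2, step_cnt = 3
After iteration 4: temp = 1, step_cnt = 4
Loop ends.

Final answer: 4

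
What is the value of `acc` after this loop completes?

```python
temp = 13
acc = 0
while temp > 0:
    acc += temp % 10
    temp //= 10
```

Let's trace through this code step by step.

Initialize: temp = 13
Initialize: acc = 0
Entering loop: while temp > 0:
After iteration 1: temp = 1, acc = 3
After iteration 2: temp = 0, acc = 4
Loop ends.

Final answer: 4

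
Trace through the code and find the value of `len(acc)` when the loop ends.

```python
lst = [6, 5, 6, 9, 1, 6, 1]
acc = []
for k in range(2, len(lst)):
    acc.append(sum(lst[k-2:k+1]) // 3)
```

Let's trace through this code step by step.

Initialize: lst = [6, 5, 6, 9, 1, 6, 1]
Initialize: acc = []
Entering loop: for k in range(2, len(lst)):
After iteration 1: k = 2, acc = [5]
After iteration 2: k = 3, acc = [5, 6]
After iteration 3: k = 4, acc = [5, 6, 5]
After iteration 4: k = 5, acc = [5, 6, 5, 5]
After iteration 5: k = 6, acc = [5, 6, 5, 5, 2]
Loop ends.
len(acc) = 5

Final answer: 5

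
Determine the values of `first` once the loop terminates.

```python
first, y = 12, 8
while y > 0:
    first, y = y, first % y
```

Let's trace through this code step by step.

Initialize: first = 12
Initialize: y = 8
Entering loop: while y > 0:
After iteration 1: first = 8, y = 4
After iteration 2: first = 4, y = 0
Loop ends.

Final answer: 4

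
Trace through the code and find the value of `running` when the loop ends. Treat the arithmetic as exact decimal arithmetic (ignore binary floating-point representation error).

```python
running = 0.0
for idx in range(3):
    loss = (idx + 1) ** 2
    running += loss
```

Let's trace through this code step by step.

Initialize: running = 0.0
Entering loop: for idx in range(3):
After iteration 1: idx = 0, running = 1.0, loss = 1
After iteration 2: idx = 1, running = 5.0, loss = 4
After iteration 3: idx = 2, running = 14.0, loss = 9
Loop ends.

Final answer: 14.0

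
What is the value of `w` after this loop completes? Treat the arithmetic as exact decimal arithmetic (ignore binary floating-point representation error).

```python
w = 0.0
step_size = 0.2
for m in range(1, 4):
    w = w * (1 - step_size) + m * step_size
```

Let's trace through this code step by step.

Initialize: w = 0.0
Initialize: step_size = 0.2
Entering loop: for m in range(1, 4):
After iteration 1: m = 1, w = 0.2
After iteration 2: m = 2, w = 0.56
After iteration 3: m = 3, w = 1.048
Loop ends.

Final answer: 1.048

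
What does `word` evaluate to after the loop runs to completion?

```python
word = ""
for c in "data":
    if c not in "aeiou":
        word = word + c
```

Let's trace through this code step by step.

Initialize: word = ''
Entering loop: for c in "data":
After iteration 1: c = 'd', word = 'd'
After iteration 2: c = 'a', word = 'd'
After iteration 3: c = 't', word = 'dt'
After iteration 4: c = 'a', word = 'dt'
Loop ends.

Final answer: 'dt'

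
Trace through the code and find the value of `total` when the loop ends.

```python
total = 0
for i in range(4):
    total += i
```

Let's trace through this code step by step.

Initialize: total = 0
Entering loop: for i in range(4):
After iteration 1: i = 0, total = 0
After iteration 2: i = 1, total = 1
After iteration 3: i = 2, total = 3
After iteration 4: i = 3, total = 6
Loop ends.

Final answer: 6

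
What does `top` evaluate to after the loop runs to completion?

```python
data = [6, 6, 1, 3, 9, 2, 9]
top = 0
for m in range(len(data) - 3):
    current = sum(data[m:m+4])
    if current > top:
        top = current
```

Let's trace through this code step by step.

Initialize: data = [6, 6, 1, 3, 9, 2, 9]
Initialize: top = 0
Entering loop: for m in range(len(data) - 3):
After iteration 1: m = 0, top = 16, current = 16
After iteration 2: m = 1, top = 19, current = 19
After iteration 3: m = 2, top = 19, current = 15
After iteration 4: m = 3, top = 23, current = 23
Loop ends.

Final answer: 23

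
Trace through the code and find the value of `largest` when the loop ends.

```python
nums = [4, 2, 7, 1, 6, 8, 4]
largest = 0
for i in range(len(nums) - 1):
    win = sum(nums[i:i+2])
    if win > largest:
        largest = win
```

Let's trace through this code step by step.

Initialize: nums = [4, 2, 7, 1, 6, 8, 4]
Initialize: largest = 0
Entering loop: for i in range(len(nums) - 1):
After iteration 1: i = 0, largest = 6, win = 6
After iteration 2: i = 1, largest = 9, win = 9
After iteration 3: i = 2, largest = 9, win = 8
After iteration 4: i = 3, largest = 9, win = 7
After iteration 5: i = 4, largest = 14, win = 14
After iteration 6: i = 5, largest = 14, win = 12
Loop ends.

Final answer: 14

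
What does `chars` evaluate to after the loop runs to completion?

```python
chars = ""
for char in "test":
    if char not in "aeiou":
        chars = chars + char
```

Let's trace through this code step by step.

Initialize: chars = ''
Entering loop: for char in "test":
After iteration 1: char = 't', chars = 't'
After iteration 2: char = 'e', chars = 't'
After iteration 3: char = 's', chars = 'ts'
After iteration 4: char = 't', chars = 'tst'
Loop ends.

Final answer: 'tst'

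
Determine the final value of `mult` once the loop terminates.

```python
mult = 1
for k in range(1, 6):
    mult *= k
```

Let's trace through this code step by step.

Initialize: mult = 1
Entering loop: for k in range(1, 6):
After iteration 1: k = 1, mult = 1
After iteration 2: k = 2, mult = 2
After iteration 3: k = 3, mult = 6
After iteration 4: k = 4, mult = 24
After iteration 5: k = 5, mult = 120
Loop ends.

Final answer: 120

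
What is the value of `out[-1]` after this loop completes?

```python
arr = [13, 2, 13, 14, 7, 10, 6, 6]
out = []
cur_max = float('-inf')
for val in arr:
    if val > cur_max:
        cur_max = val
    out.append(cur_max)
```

Let's trace through this code step by step.

Initialize: arr = [13, 2, 13, 14, 7, 10, 6, 6]
Initialize: out = []
Initialize: cur_max = -inf
Entering loop: for val in arr:
After iteration 1: val = 13, out = [13], cur_max = 13
After iteration 2: val = 2, out = [13, 13], cur_max = 13
After iteration 3: val = 13, out = [13, 13, 13], cur_max = 13
After iteration 4: val = 14, out = [13, 13, 13, 14], cur_max = 14
After iteration 5: val = 7, out = [13, 13, 13, 14, 14], cur_max = 14
After iteration 6: val = 10, out = [13, 13, 13, 14, 14, 14], cur_max = 14
After iteration 7: val = 6, out = [13, 13, 13, 14, 14, 14, 14], cur_max = 14
After iteration 8: val = 6, out = [13, 13, 13, 14, 14, 14, 14, 14], cur_max = 14
Loop ends.
out[-1] = 14

Final answer: 14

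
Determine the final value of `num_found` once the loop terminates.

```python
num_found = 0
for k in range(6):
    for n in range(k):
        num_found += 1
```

Let's trace through this code step by step.

Initialize: num_found = 0
Entering loop: for k in range(6):
After iteration 1: k = 0, num_found = 0
After iteration 2: k = 1, num_found = 1, n = 0
After iteration 3: k = 2, num_found = 3, n = 1
After iteration 4: k = 3, num_found = 6, n = 2
After iteration 5: k = 4, num_found = 10, n = 3
After iteration 6: k = 5, num_found = 15, n = 4
Loop ends.

Final answer: 15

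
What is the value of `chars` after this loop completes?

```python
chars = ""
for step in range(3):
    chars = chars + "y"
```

Let's trace through this code step by step.

Initialize: chars = ''
Entering loop: for step in range(3):
After iteration 1: step = 0, chars = 'y'
After iteration 2: step = 1, chars = 'yy'
After iteration 3: step = 2, chars = 'yyy'
Loop ends.

Final answer: 'yyy'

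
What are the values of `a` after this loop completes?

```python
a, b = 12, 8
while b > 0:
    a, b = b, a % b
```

Let's trace through this code step by step.

Initialize: a = 12
Initialize: b = 8
Entering loop: while b > 0:
After iteration 1: a = 8, b = 4
After iteration 2: a = 4, b = 0
Loop ends.

Final answer: 4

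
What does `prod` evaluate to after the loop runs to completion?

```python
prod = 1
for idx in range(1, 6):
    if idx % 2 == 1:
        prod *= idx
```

Let's trace through this code step by step.

Initialize: prod = 1
Entering loop: for idx in range(1, 6):
After iteration 1: idx = 1, prod = 1
After iteration 2: idx = 2, prod = 1
After iteration 3: idx = 3, prod = 3
After iteration 4: idx = 4, prod = 3
After iteration 5: idx = 5, prod = 15
Loop ends.

Final answer: 15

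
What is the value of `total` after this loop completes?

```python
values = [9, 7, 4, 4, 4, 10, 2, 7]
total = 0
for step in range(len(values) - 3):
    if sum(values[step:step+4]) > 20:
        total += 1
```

Let's trace through this code step by step.

Initialize: values = [9, 7, 4, 4, 4, 10, 2, 7]
Initialize: total = 0
Entering loop: for step in range(len(values) - 3):
After iteration 1: step = 0, total = 1
After iteration 2: step = 1, total = 1
After iteration 3: step = 2, total = 2
After iteration 4: step = 3, total = 2
After iteration 5: step = 4, total = 3
Loop ends.

Final answer: 3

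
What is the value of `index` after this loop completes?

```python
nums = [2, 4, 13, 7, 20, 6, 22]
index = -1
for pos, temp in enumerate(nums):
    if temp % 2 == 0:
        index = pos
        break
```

Let's trace through this code step by step.

Initialize: nums = [2, 4, 13, 7, 20, 6, 22]
Initialize: index = -1
Entering loop: for pos, temp in enumerate(nums):
After iteration 1: pos = 0, temp = 2, index = 0
Loop ends.

Final answer: 0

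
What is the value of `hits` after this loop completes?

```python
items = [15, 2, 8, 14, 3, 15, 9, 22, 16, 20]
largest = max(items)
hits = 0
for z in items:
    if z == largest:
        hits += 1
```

Let's trace through this code step by step.

Initialize: items = [15, 2, 8, 14, 3, 15, 9, 22, 16, 20]
Initialize: largest = 22
Initialize: hits = 0
Entering loop: for z in items:
After iteration 1: z = 15, hits = 0
After iteration 2: z = 2, hits = 0
After iteration 3: z = 8, hits = 0
After iteration 4: z = 14, hits = 0
After iteration 5: z = 3, hits = 0
After iteration 6: z = 15, hits = 0
After iteration 7: z = 9, hits = 0
After iteration 8: z = 22, hits = 1
After iteration 9: z = 16, hits = 1
After iteration 10: z = 20, hits = 1
Loop ends.

Final answer: 1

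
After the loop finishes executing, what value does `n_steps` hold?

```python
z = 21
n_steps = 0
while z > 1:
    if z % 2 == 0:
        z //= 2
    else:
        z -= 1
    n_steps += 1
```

Let's trace through this code step by step.

Initialize: z = 21
Initialize: n_steps = 0
Entering loop: while z > 1:
After iteration 1: z = 20, n_steps = 1
After iteration 2: z = 10, n_steps = 2
After iteration 3: z = 5, n_steps = 3
After iteration 4: z = 4, n_steps = 4
After iteration 5: z = 2, n_steps = 5
After iteration 6: z = 1, n_steps = 6
Loop ends.

Final answer: 6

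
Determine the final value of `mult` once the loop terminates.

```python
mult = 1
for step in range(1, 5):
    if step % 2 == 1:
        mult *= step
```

Let's trace through this code step by step.

Initialize: mult = 1
Entering loop: for step in range(1, 5):
After iteration 1: step = 1, mult = 1
After iteration 2: step = 2, mult = 1
After iteration 3: step = 3, mult = 3
After iteration 4: step = 4, mult = 3
Loop ends.

Final answer: 3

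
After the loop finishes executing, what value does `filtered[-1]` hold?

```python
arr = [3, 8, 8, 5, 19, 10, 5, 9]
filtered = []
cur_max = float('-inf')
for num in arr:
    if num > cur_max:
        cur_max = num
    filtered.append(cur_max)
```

Let's trace through this code step by step.

Initialize: arr = [3, 8, 8, 5, 19, 10, 5, 9]
Initialize: filtered = []
Initialize: cur_max = -inf
Entering loop: for num in arr:
After iteration 1: num = 3, filtered = [3], cur_max = 3
After iteration 2: num = 8, filtered = [3, 8], cur_max = 8
After iteration 3: num = 8, filtered = [3, 8, 8], cur_max = 8
After iteration 4: num = 5, filtered = [3, 8, 8, 8], cur_max = 8
After iteration 5: num = 19, filtered = [3, 8, 8, 8, 19], cur_max = 19
After iteration 6: num = 10, filtered = [3, 8, 8, 8, 19, 19], cur_max = 19
After iteration 7: num = 5, filtered = [3, 8, 8, 8, 19, 19, 19], cur_max = 19
After iteration 8: num = 9, filtered = [3, 8, 8, 8, 19, 19, 19, 19], cur_max = 19
Loop ends.
filtered[-1] = 19

Final answer: 19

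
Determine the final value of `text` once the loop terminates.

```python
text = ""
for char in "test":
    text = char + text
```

Let's trace through this code step by step.

Initialize: text = ''
Entering loop: for char in "test":
After iteration 1: char = 't', text = 't'
After iteration 2: char = 'e', text = 'et'
After iteration 3: char = 's', text = 'set'
After iteration 4: char = 't', text = 'tset'
Loop ends.

Final answer: 'tset'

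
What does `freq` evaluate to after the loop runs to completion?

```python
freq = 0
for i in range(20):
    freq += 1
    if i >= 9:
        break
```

Let's trace through this code step by step.

Initialize: freq = 0
Entering loop: for i in range(20):
After iteration 1: i = 0, freq = 1
After iteration 2: i = 1, freq = 2
After iteration 3: i = 2, freq = 3
After iteration 4: i = 3, freq = 4
After iteration 5: i = 4, freq = 5
After iteration 6: i = 5, freq = 6
After iteration 7: i = 6, freq = 7
After iteration 8: i = 7, freq = 8
After iteration 9: i = 8, freq = 9
After iteration 10: i = 9, freq = 10
Loop ends.

Final answer: 10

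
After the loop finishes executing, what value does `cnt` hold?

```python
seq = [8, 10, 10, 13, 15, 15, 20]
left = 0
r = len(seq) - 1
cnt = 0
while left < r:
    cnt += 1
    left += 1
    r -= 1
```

Let's trace through this code step by step.

Initialize: seq = [8, 10, 10, 13, 15, 15, 20]
Initialize: left = 0
Initialize: r = 6
Initialize: cnt = 0
Entering loop: while left < r:
After iteration 1: left = 1, r = 5, cnt = 1
After iteration 2: left = 2, r = 4, cnt = 2
After iteration 3: left = 3, r = 3, cnt = 3
Loop ends.

Final answer: 3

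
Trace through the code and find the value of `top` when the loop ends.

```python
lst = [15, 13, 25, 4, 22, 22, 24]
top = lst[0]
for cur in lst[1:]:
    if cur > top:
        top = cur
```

Let's trace through this code step by step.

Initialize: lst = [15, 13, 25, 4, 22, 22, 24]
Initialize: top = 15
Entering loop: for cur in lst[1:]:
After iteration 1: cur = 13, top = 15
After iteration 2: cur = 25, top = 25
After iteration 3: cur = 4, top = 25
After iteration 4: cur = 22, top = 25
After iteration 5: cur = 22, top = 25
After iteration 6: cur = 24, top = 25
Loop ends.

Final answer: 25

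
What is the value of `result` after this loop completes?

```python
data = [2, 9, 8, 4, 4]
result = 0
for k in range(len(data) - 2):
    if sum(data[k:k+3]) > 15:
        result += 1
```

Let's trace through this code step by step.

Initialize: data = [2, 9, 8, 4, 4]
Initialize: result = 0
Entering loop: for k in range(len(data) - 2):
After iteration 1: k = 0, result = 1
After iteration 2: k = 1, result = 2
After iteration 3: k = 2, result = 3
Loop ends.

Final answer: 3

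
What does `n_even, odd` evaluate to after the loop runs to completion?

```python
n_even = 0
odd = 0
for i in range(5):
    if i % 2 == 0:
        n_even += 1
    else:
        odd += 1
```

Let's trace through this code step by step.

Initialize: n_even = 0
Initialize: odd = 0
Entering loop: for i in range(5):
After iteration 1: i = 0, n_even = 1, odd = 0
After iteration 2: i = 1, n_even = 1, odd = 1
After iteration 3: i = 2, n_even = 2, odd = 1
After iteration 4: i = 3, n_even = 2, odd = 2
After iteration 5: i = 4, n_even = 3, odd = 2
Loop ends.

Final answer: 3, 2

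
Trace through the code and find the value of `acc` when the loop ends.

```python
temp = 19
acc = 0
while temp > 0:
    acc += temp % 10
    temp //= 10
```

Let's trace through this code step by step.

Initialize: temp = 19
Initialize: acc = 0
Entering loop: while temp > 0:
After iteration 1: temp = 1, acc = 9
After iteration 2: temp = 0, acc = 10
Loop ends.

Final answer: 10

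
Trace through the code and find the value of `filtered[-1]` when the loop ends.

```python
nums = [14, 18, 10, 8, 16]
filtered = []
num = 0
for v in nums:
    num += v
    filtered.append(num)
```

Let's trace through this code step by step.

Initialize: nums = [14, 18, 10, 8, 16]
Initialize: filtered = []
Initialize: num = 0
Entering loop: for v in nums:
After iteration 1: v = 14, filtered = [14], num = 14
After iteration 2: v = 18, filtered = [14, 32], num = 32
After iteration 3: v = 10, filtered = [14, 32, 42], num = 42
After iteration 4: v = 8, filtered = [14, 32, 42, 50], num = 50
After iteration 5: v = 16, filtered = [14, 32, 42, 50, 66], num = 66
Loop ends.
filtered[-1] = 66

Final answer: 66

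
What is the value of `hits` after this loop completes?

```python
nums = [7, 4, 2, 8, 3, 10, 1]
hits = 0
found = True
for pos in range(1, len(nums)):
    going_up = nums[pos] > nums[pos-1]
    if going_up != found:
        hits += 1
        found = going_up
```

Let's trace through this code step by step.

Initialize: nums = [7, 4, 2, 8, 3, 10, 1]
Initialize: hits = 0
Initialize: found = True
Entering loop: for pos in range(1, len(nums)):
After iteration 1: pos = 1, hits = 1, found = False, going_up = False
After iteration 2: pos = 2, hits = 1, found = False, going_up = False
After iteration 3: pos = 3, hits = 2, found = True, going_up = True
After iteration 4: pos = 4, hits = 3, found = False, going_up = False
After iteration 5: pos = 5, hits = 4, found = True, going_up = True
After iteration 6: pos = 6, hits = 5, found = False, going_up = False
Loop ends.

Final answer: 5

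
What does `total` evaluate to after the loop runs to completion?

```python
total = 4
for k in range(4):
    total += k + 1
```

Let's trace through this code step by step.

Initialize: total = 4
Entering loop: for k in range(4):
After iteration 1: k = 0, total = 5
After iteration 2: k = 1, total = 7
After iteration 3: k = 2, total = 10
After iteration 4: k = 3, total = 14
Loop ends.

Final answer: 14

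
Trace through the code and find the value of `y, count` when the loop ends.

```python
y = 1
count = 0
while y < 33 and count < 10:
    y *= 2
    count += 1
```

Let's trace through this code step by step.

Initialize: y = 1
Initialize: count = 0
Entering loop: while y < 33 and count < 10:
After iteration 1: y = 2, count = 1
After iteration 2: y = 4, count = 2
After iteration 3: y = 8, count = 3
After iteration 4: y = 16, count = 4
After iteration 5: y = 32, count = 5
After iteration 6: y = 64, count = 6
Loop ends.

Final answer: 64, 6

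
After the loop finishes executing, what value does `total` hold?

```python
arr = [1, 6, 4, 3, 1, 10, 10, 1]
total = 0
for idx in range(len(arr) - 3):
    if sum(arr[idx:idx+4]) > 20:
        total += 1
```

Let's trace through this code step by step.

Initialize: arr = [1, 6, 4, 3, 1, 10, 10, 1]
Initialize: total = 0
Entering loop: for idx in range(len(arr) - 3):
After iteration 1: idx = 0, total = 0
After iteration 2: idx = 1, total = 0
After iteration 3: idx = 2, total = 0
After iteration 4: idx = 3, total = 1
After iteration 5: idx = 4, total = 2
Loop ends.

Final answer: 2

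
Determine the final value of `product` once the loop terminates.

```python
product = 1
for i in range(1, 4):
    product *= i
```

Let's trace through this code step by step.

Initialize: product = 1
Entering loop: for i in range(1, 4):
After iteration 1: i = 1, product = 1
After iteration 2: i = 2, product = 2
After iteration 3: i = 3, product = 6
Loop ends.

Final answer: 6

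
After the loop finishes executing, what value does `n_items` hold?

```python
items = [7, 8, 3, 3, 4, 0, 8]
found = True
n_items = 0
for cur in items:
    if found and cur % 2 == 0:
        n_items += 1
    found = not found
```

Let's trace through this code step by step.

Initialize: items = [7, 8, 3, 3, 4, 0, 8]
Initialize: found = True
Initialize: n_items = 0
Entering loop: for cur in items:
After iteration 1: cur = 7, found = False, n_items = 0
After iteration 2: cur = 8, found = True, n_items = 0
After iteration 3: cur = 3, found = False, n_items = 0
After iteration 4: cur = 3, found = True, n_items = 0
After iteration 5: cur = 4, found = False, n_items = 1
After iteration 6: cur = 0, found = True, n_items = 1
After iteration 7: cur = 8, found = False, n_items = 2
Loop ends.

Final answer: 2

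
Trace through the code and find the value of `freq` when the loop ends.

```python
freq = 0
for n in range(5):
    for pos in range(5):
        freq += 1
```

Let's trace through this code step by step.

Initialize: freq = 0
Entering loop: for n in range(5):
After iteration 1: n = 0, freq = 5
After iteration 2: n = 1, freq = 10
After iteration 3: n = 2, freq = 15
After iteration 4: n = 3, freq = 20
After iteration 5: n = 4, freq = 25
Loop ends.

Final answer: 25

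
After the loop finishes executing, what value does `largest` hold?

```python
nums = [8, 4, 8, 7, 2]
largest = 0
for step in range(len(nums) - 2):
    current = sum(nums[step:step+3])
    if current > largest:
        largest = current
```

Let's trace through this code step by step.

Initialize: nums = [8, 4, 8, 7, 2]
Initialize: largest = 0
Entering loop: for step in range(len(nums) - 2):
After iteration 1: step = 0, largest = 20, current = 20
After iteration 2: step = 1, largest = 20, current = 19
After iteration 3: step = 2, largest = 20, current = 17
Loop ends.

Final answer: 20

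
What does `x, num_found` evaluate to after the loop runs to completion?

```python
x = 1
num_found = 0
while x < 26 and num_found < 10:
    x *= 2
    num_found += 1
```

Let's trace through this code step by step.

Initialize: x = 1
Initialize: num_found = 0
Entering loop: while x < 26 and num_found < 10:
After iteration 1: x = 2, num_found = 1
After iteration 2: x = 4, num_found = 2
After iteration 3: x = 8, num_found = 3
After iteration 4: x = 16, num_found = 4
After iteration 5: x = 32, num_found = 5
Loop ends.

Final answer: 32, 5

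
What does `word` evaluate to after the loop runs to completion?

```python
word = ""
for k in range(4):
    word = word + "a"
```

Let's trace through this code step by step.

Initialize: word = ''
Entering loop: for k in range(4):
After iteration 1: k = 0, word = 'a'
After iteration 2: k = 1, word = 'aa'
After iteration 3: k = 2, word = 'aaa'
After iteration 4: k = 3, word = 'aaaa'
Loop ends.

Final answer: 'aaaa'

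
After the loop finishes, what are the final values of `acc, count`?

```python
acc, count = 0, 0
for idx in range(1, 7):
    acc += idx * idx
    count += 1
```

Let's trace through this code step by step.

Initialize: acc = 0
Initialize: count = 0
Entering loop: for idx in range(1, 7):
After iteration 1: idx = 1, acc = 1, count = 1
After iteration 2: idx = 2, acc = 5, count = 2
After iteration 3: idx = 3, acc = 14, count = 3
After iteration 4: idx = 4, acc = 30, count = 4
After iteration 5: idx = 5, acc = 55, count = 5
After iteration 6: idx = 6, acc = 91, count = 6
Loop ends.

Final answer: 91, 6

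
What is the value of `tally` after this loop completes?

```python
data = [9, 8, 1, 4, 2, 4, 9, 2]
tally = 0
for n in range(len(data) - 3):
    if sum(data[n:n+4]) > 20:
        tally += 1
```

Let's trace through this code step by step.

Initialize: data = [9, 8, 1, 4, 2, 4, 9, 2]
Initialize: tally = 0
Entering loop: for n in range(len(data) - 3):
After iteration 1: n = 0, tally = 1
After iteration 2: n = 1, tally = 1
After iteration 3: n = 2, tally = 1
After iteration 4: n = 3, tally = 1
After iteration 5: n = 4, tally = 1
Loop ends.

Final answer: 1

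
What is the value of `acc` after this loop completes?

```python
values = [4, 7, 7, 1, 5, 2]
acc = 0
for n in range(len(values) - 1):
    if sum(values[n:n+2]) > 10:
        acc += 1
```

Let's trace through this code step by step.

Initialize: values = [4, 7, 7, 1, 5, 2]
Initialize: acc = 0
Entering loop: for n in range(len(values) - 1):
After iteration 1: n = 0, acc = 1
After iteration 2: n = 1, acc = 2
After iteration 3: n = 2, acc = 2
After iteration 4: n = 3, acc = 2
After iteration 5: n = 4, acc = 2
Loop ends.

Final answer: 2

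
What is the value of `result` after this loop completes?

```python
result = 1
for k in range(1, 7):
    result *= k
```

Let's trace through this code step by step.

Initialize: result = 1
Entering loop: for k in range(1, 7):
After iteration 1: k = 1, result = 1
After iteration 2: k = 2, result = 2
After iteration 3: k = 3, result = 6
After iteration 4: k = 4, result = 24
After iteration 5: k = 5, result = 120
After iteration 6: k = 6, result = 720
Loop ends.

Final answer: 720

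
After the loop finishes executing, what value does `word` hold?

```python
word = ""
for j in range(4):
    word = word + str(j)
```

Let's trace through this code step by step.

Initialize: word = ''
Entering loop: for j in range(4):
After iteration 1: j = 0, word = '0'
After iteration 2: j = 1, word = '01'
After iteration 3: j = 2, word = '012'
After iteration 4: j = 3, word = '0123'
Loop ends.

Final answer: '0123'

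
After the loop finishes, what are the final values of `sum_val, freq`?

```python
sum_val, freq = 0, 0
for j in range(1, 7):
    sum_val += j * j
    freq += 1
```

Let's trace through this code step by step.

Initialize: sum_val = 0
Initialize: freq = 0
Entering loop: for j in range(1, 7):
After iteration 1: j = 1, sum_val = 1, freq = 1
After iteration 2: j = 2, sum_val = 5, freq = 2
After iteration 3: j = 3, sum_val = 14, freq = 3
After iteration 4: j = 4, sum_val = 30, freq = 4
After iteration 5: j = 5, sum_val = 55, freq = 5
After iteration 6: j = 6, sum_val = 91, freq = 6
Loop ends.

Final answer: 91, 6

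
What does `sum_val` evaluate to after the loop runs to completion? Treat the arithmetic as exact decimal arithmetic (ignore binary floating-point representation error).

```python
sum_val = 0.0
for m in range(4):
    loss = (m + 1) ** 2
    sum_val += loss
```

Let's trace through this code step by step.

Initialize: sum_val = 0.0
Entering loop: for m in range(4):
After iteration 1: m = 0, sum_val = 1.0, loss = 1
After iteration 2: m = 1, sum_val = 5.0, loss = 4
After iteration 3: m = 2, sum_val = 14.0, loss = 9
After iteration 4: m = 3, sum_val = 30.0, loss = 16
Loop ends.

Final answer: 30.0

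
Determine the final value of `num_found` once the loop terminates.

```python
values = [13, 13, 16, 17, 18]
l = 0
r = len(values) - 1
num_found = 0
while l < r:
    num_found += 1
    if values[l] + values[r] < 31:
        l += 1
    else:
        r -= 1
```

Let's trace through this code step by step.

Initialize: values = [13, 13, 16, 17, 18]
Initialize: l = 0
Initialize: r = 4
Initialize: num_found = 0
Entering loop: while l < r:
After iteration 1: l = 0, r = 3, num_found = 1
After iteration 2: l = 1, r = 3, num_found = 2
After iteration 3: l = 2, r = 3, num_found = 3
After iteration 4: l = 2, r = 2, num_found = 4
Loop ends.

Final answer: 4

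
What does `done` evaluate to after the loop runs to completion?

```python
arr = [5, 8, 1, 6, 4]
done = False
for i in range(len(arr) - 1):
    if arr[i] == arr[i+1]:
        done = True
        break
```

Let's trace through this code step by step.

Initialize: arr = [5, 8, 1, 6, 4]
Initialize: done = False
Entering loop: for i in range(len(arr) - 1):
After iteration 1: i = 0, done = False
After iteration 2: i = 1, done = False
After iteration 3: i = 2, done = False
After iteration 4: i = 3, done = False
Loop ends.

Final answer: False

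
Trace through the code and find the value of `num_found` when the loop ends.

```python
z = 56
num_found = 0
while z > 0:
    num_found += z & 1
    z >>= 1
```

Let's trace through this code step by step.

Initialize: z = 56
Initialize: num_found = 0
Entering loop: while z > 0:
After iteration 1: z = 28, num_found = 0
After iteration 2: z = 14, num_found = 0
After iteration 3: z = 7, num_found = 0
After iteration 4: z = 3, num_found = 1
After iteration 5: z = 1, num_found = 2
After iteration 6: z = 0, num_found = 3
Loop ends.

Final answer: 3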